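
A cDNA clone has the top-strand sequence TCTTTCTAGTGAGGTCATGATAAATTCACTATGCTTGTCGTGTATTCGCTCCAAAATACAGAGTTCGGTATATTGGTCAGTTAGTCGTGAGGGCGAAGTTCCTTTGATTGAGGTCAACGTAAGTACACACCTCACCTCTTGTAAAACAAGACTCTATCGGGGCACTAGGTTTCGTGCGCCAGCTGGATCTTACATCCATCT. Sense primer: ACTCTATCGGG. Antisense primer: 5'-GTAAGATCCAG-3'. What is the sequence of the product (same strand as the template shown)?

Forward primer ACTCTATCGGG is found on the top strand at positions 151–161.
Reverse complement of the reverse primer: CTGGATCTTAC. This occurs on the top strand at positions 183–193.
The product is the template from position 151 through 193 (43 bp).

5'-ACTCTATCGGGGCACTAGGTTTCGTGCGCCAGCTGGATCTTAC-3'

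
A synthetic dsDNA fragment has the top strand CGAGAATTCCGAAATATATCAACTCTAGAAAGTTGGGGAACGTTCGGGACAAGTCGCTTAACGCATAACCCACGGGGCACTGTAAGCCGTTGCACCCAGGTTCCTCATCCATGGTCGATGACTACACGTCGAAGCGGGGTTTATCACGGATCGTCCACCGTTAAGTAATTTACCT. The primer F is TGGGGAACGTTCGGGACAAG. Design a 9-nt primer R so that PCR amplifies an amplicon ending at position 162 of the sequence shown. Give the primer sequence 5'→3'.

5'-AACGGTGGA-3'

The forward primer binds at positions 34–53; the product's 3' end on the top strand is position 162.
The reverse primer anneals to the top strand over positions 154–162, i.e. to TCCACCGTT.
Its sequence written 5'→3' is the reverse complement: AACGGTGGA.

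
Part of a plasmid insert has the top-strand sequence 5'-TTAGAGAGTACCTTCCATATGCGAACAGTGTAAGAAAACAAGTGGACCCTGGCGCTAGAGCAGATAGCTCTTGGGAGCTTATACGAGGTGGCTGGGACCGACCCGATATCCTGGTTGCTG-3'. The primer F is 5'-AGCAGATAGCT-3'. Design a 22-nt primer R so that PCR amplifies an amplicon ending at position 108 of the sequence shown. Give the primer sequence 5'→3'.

5'-TATCGGGTCGGTCCCAGCCACC-3'

The forward primer binds at positions 59–69; the product's 3' end on the top strand is position 108.
The reverse primer anneals to the top strand over positions 87–108, i.e. to GGTGGCTGGGACCGACCCGATA.
Its sequence written 5'→3' is the reverse complement: TATCGGGTCGGTCCCAGCCACC.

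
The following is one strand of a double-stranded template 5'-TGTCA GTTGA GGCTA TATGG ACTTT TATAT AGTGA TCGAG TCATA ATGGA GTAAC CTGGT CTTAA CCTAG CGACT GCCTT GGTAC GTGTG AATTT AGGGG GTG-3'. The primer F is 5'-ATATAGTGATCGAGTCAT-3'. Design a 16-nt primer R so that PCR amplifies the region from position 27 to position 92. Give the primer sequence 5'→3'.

The product's 3' end on the top strand is position 92.
The reverse primer anneals to the top strand over positions 77–92, i.e. to CCTTGGTACGTGTGAA.
Its sequence written 5'→3' is the reverse complement: TTCACACGTACCAAGG.

5'-TTCACACGTACCAAGG-3'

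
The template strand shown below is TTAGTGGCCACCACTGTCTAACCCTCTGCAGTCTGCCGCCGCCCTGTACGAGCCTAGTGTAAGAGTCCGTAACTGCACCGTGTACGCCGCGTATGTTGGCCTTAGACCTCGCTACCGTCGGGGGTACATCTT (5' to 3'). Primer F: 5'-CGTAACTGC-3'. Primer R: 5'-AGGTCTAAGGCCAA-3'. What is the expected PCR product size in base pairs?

42 bp

The forward primer matches the template at positions 68–76.
Reverse complement of the reverse primer: TTGGCCTTAGACCT. This occurs on the top strand at positions 96–109.
Amplicon spans positions 68–109: 42 bp.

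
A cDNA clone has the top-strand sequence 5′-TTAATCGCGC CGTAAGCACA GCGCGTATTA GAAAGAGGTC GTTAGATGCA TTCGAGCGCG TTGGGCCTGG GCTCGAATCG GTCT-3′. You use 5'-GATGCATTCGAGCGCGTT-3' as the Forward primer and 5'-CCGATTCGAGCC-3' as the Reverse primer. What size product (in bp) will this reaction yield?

37 bp

The forward primer matches the template at positions 45–62.
Taking the reverse complement of CCGATTCGAGCC gives GGCTCGAATCGG, found at positions 70–81 on the template; the primer anneals here to the top strand with its 3' end pointing upstream.
The product runs from position 45 to position 81, so its length is 81 − 45 + 1 = 37 bp.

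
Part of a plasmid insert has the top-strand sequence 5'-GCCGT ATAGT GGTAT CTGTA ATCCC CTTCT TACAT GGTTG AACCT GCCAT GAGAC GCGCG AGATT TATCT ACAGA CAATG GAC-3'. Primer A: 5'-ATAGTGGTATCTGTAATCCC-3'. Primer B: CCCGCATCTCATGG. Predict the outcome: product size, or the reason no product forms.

No product — primer B has no binding site in the template.

Primer B (CCCGCATCTCATGG) does not match the top strand, and its reverse complement CCATGAGATGCGGG does not match either.
With no annealing site for primer B, no amplification occurs.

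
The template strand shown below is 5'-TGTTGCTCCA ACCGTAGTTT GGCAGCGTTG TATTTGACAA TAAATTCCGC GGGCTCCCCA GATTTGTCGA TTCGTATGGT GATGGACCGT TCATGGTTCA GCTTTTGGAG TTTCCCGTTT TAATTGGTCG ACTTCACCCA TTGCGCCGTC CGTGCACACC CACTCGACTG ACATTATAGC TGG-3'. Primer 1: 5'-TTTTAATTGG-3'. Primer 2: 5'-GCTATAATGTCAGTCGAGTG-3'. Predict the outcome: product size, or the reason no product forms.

Primer 1 (TTTTAATTGG) matches the top strand at positions 118–127; it acts as a forward primer.
Primer 2's reverse complement is CACTCGACTGACATTATAGC, matching the top strand at positions 161–180; it acts as a reverse primer.
The 3' ends face each other across positions 118–180, giving a 63 bp product.

Yes — a 63 bp product.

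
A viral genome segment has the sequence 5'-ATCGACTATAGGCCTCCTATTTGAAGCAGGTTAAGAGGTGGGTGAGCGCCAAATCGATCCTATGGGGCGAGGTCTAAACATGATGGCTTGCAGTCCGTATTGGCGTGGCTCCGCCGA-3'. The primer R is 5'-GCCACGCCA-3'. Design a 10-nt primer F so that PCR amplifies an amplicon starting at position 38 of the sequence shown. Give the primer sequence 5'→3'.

The reverse primer's reverse complement TGGCGTGGC matches the template at positions 101–109; the product starts at position 38.
The forward primer is identical to the top strand over positions 38–47: GTGGGTGAGC.

5'-GTGGGTGAGC-3'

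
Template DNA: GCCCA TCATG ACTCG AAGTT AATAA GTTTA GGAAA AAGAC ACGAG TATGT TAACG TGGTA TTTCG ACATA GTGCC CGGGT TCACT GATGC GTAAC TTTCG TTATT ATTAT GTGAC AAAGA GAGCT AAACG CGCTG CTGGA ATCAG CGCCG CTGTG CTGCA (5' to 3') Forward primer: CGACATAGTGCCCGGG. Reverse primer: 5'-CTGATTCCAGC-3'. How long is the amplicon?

82 bp

Scanning the template, CGACATAGTGCCCGGG occurs at positions 64–79; this primer anneals to the bottom strand there with its 3' end pointing downstream.
Taking the reverse complement of CTGATTCCAGC gives GCTGGAATCAG, found at positions 135–145 on the template; the primer anneals here to the top strand with its 3' end pointing upstream.
Amplicon spans positions 64–145: 82 bp.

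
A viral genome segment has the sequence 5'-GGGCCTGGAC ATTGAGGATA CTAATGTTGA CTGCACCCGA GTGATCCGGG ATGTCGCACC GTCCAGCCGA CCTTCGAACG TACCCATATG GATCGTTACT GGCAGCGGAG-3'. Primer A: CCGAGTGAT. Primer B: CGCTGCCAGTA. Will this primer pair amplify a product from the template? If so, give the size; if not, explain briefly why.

Primer A (CCGAGTGAT) matches the top strand at positions 37–45; it acts as a forward primer.
Primer B's reverse complement is TACTGGCAGCG, matching the top strand at positions 97–107; it acts as a reverse primer.
The 3' ends face each other across positions 37–107, giving a 71 bp product.

Yes — a 71 bp product.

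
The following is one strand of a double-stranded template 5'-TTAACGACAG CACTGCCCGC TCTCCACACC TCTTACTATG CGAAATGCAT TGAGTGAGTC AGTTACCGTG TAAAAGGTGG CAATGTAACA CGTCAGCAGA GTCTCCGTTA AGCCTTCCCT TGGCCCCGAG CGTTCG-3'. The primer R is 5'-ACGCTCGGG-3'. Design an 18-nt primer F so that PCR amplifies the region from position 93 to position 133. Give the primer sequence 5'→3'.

The reverse primer's reverse complement CCCGAGCGT matches the template at positions 125–133; the product starts at position 93.
The forward primer is identical to the top strand over positions 93–110: TCAGCAGAGTCTCCGTTA.

5'-TCAGCAGAGTCTCCGTTA-3'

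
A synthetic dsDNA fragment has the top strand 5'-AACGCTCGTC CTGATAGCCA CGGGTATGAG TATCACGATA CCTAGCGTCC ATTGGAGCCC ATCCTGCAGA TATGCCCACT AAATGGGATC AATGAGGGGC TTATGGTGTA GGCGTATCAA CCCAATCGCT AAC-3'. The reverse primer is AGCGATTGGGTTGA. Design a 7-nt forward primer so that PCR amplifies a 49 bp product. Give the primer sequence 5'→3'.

5'-AATGGGA-3'

The reverse primer's reverse complement TCAACCCAATCGCT matches the template at positions 117–130, so the product ends at position 130.
A 49 bp product then starts at position 130 − 49 + 1 = 82.
The forward primer is identical to the top strand there: AATGGGA.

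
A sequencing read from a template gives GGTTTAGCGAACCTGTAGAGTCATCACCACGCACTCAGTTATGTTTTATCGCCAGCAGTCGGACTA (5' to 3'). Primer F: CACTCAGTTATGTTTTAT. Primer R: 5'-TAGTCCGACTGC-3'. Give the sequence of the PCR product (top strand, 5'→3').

Scanning the template, CACTCAGTTATGTTTTAT occurs at positions 32–49; this primer anneals to the bottom strand there with its 3' end pointing downstream.
Taking the reverse complement of TAGTCCGACTGC gives GCAGTCGGACTA, found at positions 55–66 on the template; the primer anneals here to the top strand with its 3' end pointing upstream.
The product is the template from position 32 through 66 (35 bp).

5'-CACTCAGTTATGTTTTATCGCCAGCAGTCGGACTA-3'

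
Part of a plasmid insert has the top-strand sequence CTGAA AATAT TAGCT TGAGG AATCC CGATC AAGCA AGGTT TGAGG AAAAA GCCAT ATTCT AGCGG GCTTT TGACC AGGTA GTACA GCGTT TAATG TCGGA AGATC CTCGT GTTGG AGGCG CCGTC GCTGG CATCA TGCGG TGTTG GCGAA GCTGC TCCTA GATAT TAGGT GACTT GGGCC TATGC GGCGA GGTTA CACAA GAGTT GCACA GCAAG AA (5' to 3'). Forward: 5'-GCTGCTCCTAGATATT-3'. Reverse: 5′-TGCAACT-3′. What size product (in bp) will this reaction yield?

58 bp

The forward primer matches the template at positions 151–166.
Taking the reverse complement of TGCAACT gives AGTTGCA, found at positions 202–208 on the template; the primer anneals here to the top strand with its 3' end pointing upstream.
The product runs from position 151 to position 208, so its length is 208 − 151 + 1 = 58 bp.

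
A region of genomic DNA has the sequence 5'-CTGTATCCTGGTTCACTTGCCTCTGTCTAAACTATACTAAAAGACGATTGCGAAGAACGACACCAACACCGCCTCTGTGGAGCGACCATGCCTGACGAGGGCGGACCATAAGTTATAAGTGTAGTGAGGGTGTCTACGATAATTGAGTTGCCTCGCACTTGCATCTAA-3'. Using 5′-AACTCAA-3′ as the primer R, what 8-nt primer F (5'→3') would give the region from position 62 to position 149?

The reverse primer's reverse complement TTGAGTT matches the template at positions 143–149; the product starts at position 62.
The forward primer is identical to the top strand over positions 62–69: ACCAACAC.

5'-ACCAACAC-3'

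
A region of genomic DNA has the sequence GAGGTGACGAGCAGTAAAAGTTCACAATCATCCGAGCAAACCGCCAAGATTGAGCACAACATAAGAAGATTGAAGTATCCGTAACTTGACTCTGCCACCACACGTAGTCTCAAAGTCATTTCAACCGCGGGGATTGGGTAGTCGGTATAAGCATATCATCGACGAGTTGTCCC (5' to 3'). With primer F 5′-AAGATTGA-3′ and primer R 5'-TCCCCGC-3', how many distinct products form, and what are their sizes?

The forward primer AAGATTGA matches the top strand at positions 46–53, 66–73.
The reverse primer's reverse complement is GCGGGGA, matching at positions 127–133.
Each forward site pairs with the reverse site to give a product ending at position 133: sizes 88, 68 bp.

Two products: 88 bp, 68 bp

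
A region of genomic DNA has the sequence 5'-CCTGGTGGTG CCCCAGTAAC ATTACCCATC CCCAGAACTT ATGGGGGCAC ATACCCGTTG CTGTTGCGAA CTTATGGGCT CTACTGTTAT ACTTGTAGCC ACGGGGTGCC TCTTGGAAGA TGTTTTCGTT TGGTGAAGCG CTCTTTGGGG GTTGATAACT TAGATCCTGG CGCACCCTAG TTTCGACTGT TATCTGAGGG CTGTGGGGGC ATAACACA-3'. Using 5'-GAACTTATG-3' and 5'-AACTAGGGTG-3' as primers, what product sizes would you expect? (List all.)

The forward primer GAACTTATG matches the top strand at positions 35–43, 68–76.
The reverse primer's reverse complement is CACCCTAGTT, matching at positions 173–182.
Each forward site pairs with the reverse site to give a product ending at position 182: sizes 148, 115 bp.

148 bp, 115 bp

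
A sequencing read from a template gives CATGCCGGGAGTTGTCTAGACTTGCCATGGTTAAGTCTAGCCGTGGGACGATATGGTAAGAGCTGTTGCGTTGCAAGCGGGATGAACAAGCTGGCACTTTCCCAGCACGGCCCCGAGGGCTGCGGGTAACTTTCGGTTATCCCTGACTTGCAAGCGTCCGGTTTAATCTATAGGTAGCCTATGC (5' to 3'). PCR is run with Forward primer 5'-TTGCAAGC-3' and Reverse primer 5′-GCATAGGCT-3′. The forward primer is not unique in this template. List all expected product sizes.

114 bp, 37 bp

The forward primer TTGCAAGC matches the top strand at positions 71–78, 148–155.
The reverse primer's reverse complement is AGCCTATGC, matching at positions 176–184.
Each forward site pairs with the reverse site to give a product ending at position 184: sizes 114, 37 bp.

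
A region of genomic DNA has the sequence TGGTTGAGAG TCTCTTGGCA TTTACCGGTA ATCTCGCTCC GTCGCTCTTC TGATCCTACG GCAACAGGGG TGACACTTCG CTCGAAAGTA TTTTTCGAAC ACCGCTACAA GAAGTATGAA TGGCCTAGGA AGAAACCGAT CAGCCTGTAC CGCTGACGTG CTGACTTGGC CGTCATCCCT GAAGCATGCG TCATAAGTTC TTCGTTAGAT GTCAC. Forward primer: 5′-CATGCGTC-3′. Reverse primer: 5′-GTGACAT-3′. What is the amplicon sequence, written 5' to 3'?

5'-CATGCGTCATAAGTTCTTCGTTAGATGTCAC-3'

Scanning the template, CATGCGTC occurs at positions 185–192; this primer anneals to the bottom strand there with its 3' end pointing downstream.
The reverse primer's reverse complement is ATGTCAC, which matches the template at positions 209–215.
The product is the template from position 185 through 215 (31 bp).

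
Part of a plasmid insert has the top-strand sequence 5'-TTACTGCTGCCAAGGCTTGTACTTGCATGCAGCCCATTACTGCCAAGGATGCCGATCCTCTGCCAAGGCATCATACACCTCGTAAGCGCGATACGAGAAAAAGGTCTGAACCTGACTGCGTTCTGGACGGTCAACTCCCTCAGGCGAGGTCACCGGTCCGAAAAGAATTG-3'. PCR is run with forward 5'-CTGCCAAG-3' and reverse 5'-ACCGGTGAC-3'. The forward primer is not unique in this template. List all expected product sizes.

The forward primer CTGCCAAG matches the top strand at positions 7–14, 40–47, 60–67.
The reverse primer's reverse complement is GTCACCGGT, matching at positions 149–157.
Each forward site pairs with the reverse site to give a product ending at position 157: sizes 151, 118, 98 bp.

151 bp, 118 bp, 98 bp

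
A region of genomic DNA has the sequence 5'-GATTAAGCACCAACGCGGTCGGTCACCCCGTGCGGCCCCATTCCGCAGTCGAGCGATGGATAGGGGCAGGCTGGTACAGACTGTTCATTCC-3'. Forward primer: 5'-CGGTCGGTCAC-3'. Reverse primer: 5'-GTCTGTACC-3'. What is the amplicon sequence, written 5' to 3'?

Scanning the template, CGGTCGGTCAC occurs at positions 16–26; this primer anneals to the bottom strand there with its 3' end pointing downstream.
Taking the reverse complement of GTCTGTACC gives GGTACAGAC, found at positions 73–81 on the template; the primer anneals here to the top strand with its 3' end pointing upstream.
The product is the template from position 16 through 81 (66 bp).

5'-CGGTCGGTCACCCCGTGCGGCCCCATTCCGCAGTCGAGCGATGGATAGGGGCAGGCTGGTACAGAC-3'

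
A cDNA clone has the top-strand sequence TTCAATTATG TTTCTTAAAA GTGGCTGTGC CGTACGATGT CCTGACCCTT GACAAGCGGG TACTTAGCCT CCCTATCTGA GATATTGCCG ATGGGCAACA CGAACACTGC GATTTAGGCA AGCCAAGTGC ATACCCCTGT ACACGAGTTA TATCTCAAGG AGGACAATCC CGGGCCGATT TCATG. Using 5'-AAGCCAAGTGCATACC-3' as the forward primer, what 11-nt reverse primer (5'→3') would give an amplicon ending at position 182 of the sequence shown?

The forward primer binds at positions 120–135; the product's 3' end on the top strand is position 182.
The reverse primer anneals to the top strand over positions 172–182, i.e. to GGGCCGATTTC.
Its sequence written 5'→3' is the reverse complement: GAAATCGGCCC.

5'-GAAATCGGCCC-3'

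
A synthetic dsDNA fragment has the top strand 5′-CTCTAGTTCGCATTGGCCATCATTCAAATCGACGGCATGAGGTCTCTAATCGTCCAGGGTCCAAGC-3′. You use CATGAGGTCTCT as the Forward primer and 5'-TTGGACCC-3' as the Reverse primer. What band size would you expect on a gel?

29 bp

Forward primer CATGAGGTCTCT is found on the top strand at positions 36–47.
Reverse complement of the reverse primer: GGGTCCAA. This occurs on the top strand at positions 57–64.
The product runs from position 36 to position 64, so its length is 64 − 36 + 1 = 29 bp.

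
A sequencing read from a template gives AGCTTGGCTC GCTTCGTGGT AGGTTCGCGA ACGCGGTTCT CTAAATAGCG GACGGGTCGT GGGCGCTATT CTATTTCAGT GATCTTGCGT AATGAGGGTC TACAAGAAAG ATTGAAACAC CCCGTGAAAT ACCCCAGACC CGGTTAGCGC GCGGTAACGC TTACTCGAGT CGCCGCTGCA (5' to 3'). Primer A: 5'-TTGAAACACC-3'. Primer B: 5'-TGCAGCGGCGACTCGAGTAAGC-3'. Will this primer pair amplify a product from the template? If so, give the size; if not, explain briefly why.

Primer A (TTGAAACACC) matches the top strand at positions 112–121; it acts as a forward primer.
Primer B's reverse complement is GCTTACTCGAGTCGCCGCTGCA, matching the top strand at positions 159–180; it acts as a reverse primer.
The 3' ends face each other across positions 112–180, giving a 69 bp product.

Yes — a 69 bp product.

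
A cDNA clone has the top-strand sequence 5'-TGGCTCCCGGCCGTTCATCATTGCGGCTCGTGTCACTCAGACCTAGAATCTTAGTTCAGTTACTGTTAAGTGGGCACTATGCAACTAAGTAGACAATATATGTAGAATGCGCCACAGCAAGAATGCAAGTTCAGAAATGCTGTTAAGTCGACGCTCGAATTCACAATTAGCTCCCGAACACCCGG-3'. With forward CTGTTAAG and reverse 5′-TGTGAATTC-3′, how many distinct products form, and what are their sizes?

The forward primer CTGTTAAG matches the top strand at positions 63–70, 140–147.
The reverse primer's reverse complement is GAATTCACA, matching at positions 157–165.
Each forward site pairs with the reverse site to give a product ending at position 165: sizes 103, 26 bp.

Two products: 103 bp, 26 bp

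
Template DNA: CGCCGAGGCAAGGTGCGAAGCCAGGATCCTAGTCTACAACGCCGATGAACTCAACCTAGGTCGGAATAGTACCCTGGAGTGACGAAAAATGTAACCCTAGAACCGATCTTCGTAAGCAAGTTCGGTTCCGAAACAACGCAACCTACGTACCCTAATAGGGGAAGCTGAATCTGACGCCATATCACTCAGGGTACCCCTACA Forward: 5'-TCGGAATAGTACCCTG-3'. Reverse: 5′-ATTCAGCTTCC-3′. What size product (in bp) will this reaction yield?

Forward primer TCGGAATAGTACCCTG is found on the top strand at positions 61–76.
Reverse complement of the reverse primer: GGAAGCTGAAT. This occurs on the top strand at positions 160–170.
Amplicon spans positions 61–170: 110 bp.

110 bp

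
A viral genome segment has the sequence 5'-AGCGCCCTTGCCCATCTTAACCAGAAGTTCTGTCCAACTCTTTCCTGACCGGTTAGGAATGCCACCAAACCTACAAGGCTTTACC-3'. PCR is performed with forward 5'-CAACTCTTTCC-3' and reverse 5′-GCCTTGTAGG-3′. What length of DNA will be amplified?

The forward primer matches the template at positions 35–45.
The reverse primer's reverse complement is CCTACAAGGC, which matches the template at positions 70–79.
Product length = (reverse-primer end) − (forward-primer start) + 1 = 79 − 35 + 1 = 45 bp.

45 bp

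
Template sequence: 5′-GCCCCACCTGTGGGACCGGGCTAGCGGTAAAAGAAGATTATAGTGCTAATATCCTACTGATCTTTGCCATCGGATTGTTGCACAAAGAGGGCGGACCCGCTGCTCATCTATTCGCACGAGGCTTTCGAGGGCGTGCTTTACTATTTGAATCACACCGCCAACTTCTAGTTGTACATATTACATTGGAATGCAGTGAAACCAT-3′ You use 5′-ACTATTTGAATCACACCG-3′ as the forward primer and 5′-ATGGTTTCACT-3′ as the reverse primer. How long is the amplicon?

63 bp

The forward primer matches the template at positions 140–157.
Taking the reverse complement of ATGGTTTCACT gives AGTGAAACCAT, found at positions 192–202 on the template; the primer anneals here to the top strand with its 3' end pointing upstream.
Product length = (reverse-primer end) − (forward-primer start) + 1 = 202 − 140 + 1 = 63 bp.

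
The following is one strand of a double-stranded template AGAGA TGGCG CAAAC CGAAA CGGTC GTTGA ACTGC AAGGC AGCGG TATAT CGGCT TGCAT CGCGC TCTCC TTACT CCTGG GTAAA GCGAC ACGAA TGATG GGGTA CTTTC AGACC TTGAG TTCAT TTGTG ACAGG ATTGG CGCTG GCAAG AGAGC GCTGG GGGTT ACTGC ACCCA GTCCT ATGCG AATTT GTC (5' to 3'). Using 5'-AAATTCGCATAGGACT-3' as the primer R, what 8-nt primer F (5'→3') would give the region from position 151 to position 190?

5'-AGAGCGCT-3'

The reverse primer's reverse complement AGTCCTATGCGAATTT matches the template at positions 175–190; the product starts at position 151.
The forward primer is identical to the top strand over positions 151–158: AGAGCGCT.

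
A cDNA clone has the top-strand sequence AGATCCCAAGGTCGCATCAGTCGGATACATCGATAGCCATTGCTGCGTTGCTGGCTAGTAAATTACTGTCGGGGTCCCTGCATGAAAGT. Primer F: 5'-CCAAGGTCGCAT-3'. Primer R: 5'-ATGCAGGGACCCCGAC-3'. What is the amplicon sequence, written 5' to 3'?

The forward primer matches the template at positions 6–17.
Taking the reverse complement of ATGCAGGGACCCCGAC gives GTCGGGGTCCCTGCAT, found at positions 68–83 on the template; the primer anneals here to the top strand with its 3' end pointing upstream.
The product is the template from position 6 through 83 (78 bp).

5'-CCAAGGTCGCATCAGTCGGATACATCGATAGCCATTGCTGCGTTGCTGGCTAGTAAATTACTGTCGGGGTCCCTGCAT-3'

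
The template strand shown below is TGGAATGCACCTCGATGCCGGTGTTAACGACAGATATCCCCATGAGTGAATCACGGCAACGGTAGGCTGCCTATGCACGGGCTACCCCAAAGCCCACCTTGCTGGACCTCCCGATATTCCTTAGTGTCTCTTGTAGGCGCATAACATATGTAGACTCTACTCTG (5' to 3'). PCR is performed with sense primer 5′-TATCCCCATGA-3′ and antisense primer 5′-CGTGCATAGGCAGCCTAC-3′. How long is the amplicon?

45 bp

Forward primer TATCCCCATGA is found on the top strand at positions 35–45.
Reverse complement of the reverse primer: GTAGGCTGCCTATGCACG. This occurs on the top strand at positions 62–79.
Product length = (reverse-primer end) − (forward-primer start) + 1 = 79 − 35 + 1 = 45 bp.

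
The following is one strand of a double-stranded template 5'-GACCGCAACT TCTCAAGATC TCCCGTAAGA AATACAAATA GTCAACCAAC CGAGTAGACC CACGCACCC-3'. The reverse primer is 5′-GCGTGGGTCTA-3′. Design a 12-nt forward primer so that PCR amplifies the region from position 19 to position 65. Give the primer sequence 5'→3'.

The reverse primer's reverse complement TAGACCCACGC matches the template at positions 55–65; the product starts at position 19.
The forward primer is identical to the top strand over positions 19–30: TCTCCCGTAAGA.

5'-TCTCCCGTAAGA-3'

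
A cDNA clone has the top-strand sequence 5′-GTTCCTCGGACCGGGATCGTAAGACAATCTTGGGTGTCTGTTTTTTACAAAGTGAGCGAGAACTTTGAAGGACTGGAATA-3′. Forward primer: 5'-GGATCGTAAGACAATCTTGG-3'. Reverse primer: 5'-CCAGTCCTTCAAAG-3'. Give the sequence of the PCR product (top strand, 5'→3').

Scanning the template, GGATCGTAAGACAATCTTGG occurs at positions 14–33; this primer anneals to the bottom strand there with its 3' end pointing downstream.
The reverse primer's reverse complement is CTTTGAAGGACTGG, which matches the template at positions 63–76.
The product is the template from position 14 through 76 (63 bp).

5'-GGATCGTAAGACAATCTTGGGTGTCTGTTTTTTACAAAGTGAGCGAGAACTTTGAAGGACTGG-3'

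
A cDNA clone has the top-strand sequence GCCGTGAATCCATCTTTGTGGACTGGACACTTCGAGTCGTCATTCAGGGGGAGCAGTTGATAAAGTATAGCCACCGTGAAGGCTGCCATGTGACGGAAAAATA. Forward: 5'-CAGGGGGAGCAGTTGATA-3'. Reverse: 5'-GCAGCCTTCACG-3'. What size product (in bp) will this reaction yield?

Scanning the template, CAGGGGGAGCAGTTGATA occurs at positions 45–62; this primer anneals to the bottom strand there with its 3' end pointing downstream.
Reverse complement of the reverse primer: CGTGAAGGCTGC. This occurs on the top strand at positions 75–86.
Amplicon spans positions 45–86: 42 bp.

42 bp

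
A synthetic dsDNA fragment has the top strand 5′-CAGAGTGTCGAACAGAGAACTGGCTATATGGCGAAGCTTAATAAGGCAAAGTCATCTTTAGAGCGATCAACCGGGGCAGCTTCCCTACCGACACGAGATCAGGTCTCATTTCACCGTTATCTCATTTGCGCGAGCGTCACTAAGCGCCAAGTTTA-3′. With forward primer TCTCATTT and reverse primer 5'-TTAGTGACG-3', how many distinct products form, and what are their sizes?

The forward primer TCTCATTT matches the top strand at positions 104–111, 120–127.
The reverse primer's reverse complement is CGTCACTAA, matching at positions 135–143.
Each forward site pairs with the reverse site to give a product ending at position 143: sizes 40, 24 bp.

Two products: 40 bp, 24 bp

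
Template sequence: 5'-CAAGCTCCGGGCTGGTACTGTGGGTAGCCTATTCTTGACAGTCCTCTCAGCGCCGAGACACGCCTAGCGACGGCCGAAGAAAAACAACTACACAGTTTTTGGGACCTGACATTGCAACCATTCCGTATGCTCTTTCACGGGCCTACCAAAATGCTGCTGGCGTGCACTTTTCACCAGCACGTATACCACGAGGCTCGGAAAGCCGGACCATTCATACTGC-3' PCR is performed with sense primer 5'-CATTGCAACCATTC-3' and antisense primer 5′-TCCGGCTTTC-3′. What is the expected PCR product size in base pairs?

98 bp

Scanning the template, CATTGCAACCATTC occurs at positions 110–123; this primer anneals to the bottom strand there with its 3' end pointing downstream.
The reverse primer's reverse complement is GAAAGCCGGA, which matches the template at positions 198–207.
Product length = (reverse-primer end) − (forward-primer start) + 1 = 207 − 110 + 1 = 98 bp.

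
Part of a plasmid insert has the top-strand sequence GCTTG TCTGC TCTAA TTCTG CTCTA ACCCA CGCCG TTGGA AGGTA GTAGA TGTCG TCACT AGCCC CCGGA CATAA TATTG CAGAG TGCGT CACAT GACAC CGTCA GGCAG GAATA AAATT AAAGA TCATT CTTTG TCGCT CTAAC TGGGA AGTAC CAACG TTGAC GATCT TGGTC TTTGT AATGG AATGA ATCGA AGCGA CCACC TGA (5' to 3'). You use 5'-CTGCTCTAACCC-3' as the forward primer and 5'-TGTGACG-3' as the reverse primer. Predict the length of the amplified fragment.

The forward primer matches the template at positions 18–29.
The reverse primer's reverse complement is CGTCACA, which matches the template at positions 88–94.
The product runs from position 18 to position 94, so its length is 94 − 18 + 1 = 77 bp.

77 bp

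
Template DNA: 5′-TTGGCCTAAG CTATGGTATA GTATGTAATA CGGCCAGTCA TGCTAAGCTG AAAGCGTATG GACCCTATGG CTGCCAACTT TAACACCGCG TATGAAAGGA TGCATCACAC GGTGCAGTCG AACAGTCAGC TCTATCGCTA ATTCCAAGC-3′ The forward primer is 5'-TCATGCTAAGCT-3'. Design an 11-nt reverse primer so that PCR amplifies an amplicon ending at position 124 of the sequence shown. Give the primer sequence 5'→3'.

5'-TGTTCGACTGC-3'

The forward primer binds at positions 38–49; the product's 3' end on the top strand is position 124.
The reverse primer anneals to the top strand over positions 114–124, i.e. to GCAGTCGAACA.
Its sequence written 5'→3' is the reverse complement: TGTTCGACTGC.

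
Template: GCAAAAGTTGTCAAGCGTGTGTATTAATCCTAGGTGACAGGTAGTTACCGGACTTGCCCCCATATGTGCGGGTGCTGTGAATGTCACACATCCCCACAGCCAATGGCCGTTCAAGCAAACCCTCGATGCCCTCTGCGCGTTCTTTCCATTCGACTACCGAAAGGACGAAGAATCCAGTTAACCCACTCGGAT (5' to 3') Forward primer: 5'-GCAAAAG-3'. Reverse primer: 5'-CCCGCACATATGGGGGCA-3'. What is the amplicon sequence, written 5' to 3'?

5'-GCAAAAGTTGTCAAGCGTGTGTATTAATCCTAGGTGACAGGTAGTTACCGGACTTGCCCCCATATGTGCGGG-3'

The forward primer matches the template at positions 1–7.
Reverse complement of the reverse primer: TGCCCCCATATGTGCGGG. This occurs on the top strand at positions 55–72.
The product is the template from position 1 through 72 (72 bp).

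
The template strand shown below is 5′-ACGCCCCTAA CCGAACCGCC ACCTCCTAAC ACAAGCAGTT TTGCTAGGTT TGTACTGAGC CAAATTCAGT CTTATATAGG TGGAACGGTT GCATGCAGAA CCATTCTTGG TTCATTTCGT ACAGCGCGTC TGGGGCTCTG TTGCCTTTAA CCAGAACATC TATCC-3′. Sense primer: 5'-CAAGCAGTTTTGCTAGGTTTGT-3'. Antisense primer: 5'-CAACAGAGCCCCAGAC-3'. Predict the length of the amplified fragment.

112 bp

Scanning the template, CAAGCAGTTTTGCTAGGTTTGT occurs at positions 32–53; this primer anneals to the bottom strand there with its 3' end pointing downstream.
Reverse complement of the reverse primer: GTCTGGGGCTCTGTTG. This occurs on the top strand at positions 128–143.
The product runs from position 32 to position 143, so its length is 143 − 32 + 1 = 112 bp.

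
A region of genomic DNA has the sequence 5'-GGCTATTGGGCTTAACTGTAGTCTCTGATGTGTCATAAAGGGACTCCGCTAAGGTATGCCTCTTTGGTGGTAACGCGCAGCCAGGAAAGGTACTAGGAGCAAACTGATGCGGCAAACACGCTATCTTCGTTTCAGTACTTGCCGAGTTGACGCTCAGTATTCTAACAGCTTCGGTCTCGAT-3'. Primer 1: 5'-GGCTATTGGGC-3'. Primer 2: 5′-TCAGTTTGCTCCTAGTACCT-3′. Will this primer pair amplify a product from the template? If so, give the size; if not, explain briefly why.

Yes — a 107 bp product.

Primer 1 (GGCTATTGGGC) matches the top strand at positions 1–11; it acts as a forward primer.
Primer 2's reverse complement is AGGTACTAGGAGCAAACTGA, matching the top strand at positions 88–107; it acts as a reverse primer.
The 3' ends face each other across positions 1–107, giving a 107 bp product.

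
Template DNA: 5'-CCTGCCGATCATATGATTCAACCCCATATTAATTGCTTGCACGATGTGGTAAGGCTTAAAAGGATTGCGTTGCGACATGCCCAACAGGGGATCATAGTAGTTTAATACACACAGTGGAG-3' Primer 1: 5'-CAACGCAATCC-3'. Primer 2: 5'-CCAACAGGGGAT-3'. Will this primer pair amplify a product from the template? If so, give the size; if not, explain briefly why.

Primer 1 (CAACGCAATCC) has reverse complement GGATTGCGTTG, which matches the top strand at positions 62–72; primer 1 anneals to the top strand there with its 3' end pointing upstream toward position 62.
Primer 2 (CCAACAGGGGAT) matches the top strand directly at positions 81–92; it anneals to the bottom strand with its 3' end pointing downstream toward position 92.
The 3' ends diverge (primer 1 extends toward position 1, primer 2 toward position 119), so the primers never converge on a shared product.

No product — the primers' 3' ends point away from each other.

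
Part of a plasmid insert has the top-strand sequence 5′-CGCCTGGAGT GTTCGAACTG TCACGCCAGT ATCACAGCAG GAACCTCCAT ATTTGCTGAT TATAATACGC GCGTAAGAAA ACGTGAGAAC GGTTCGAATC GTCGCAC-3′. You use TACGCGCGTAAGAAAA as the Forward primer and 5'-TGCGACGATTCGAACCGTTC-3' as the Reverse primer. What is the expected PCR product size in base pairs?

41 bp

Scanning the template, TACGCGCGTAAGAAAA occurs at positions 66–81; this primer anneals to the bottom strand there with its 3' end pointing downstream.
Reverse complement of the reverse primer: GAACGGTTCGAATCGTCGCA. This occurs on the top strand at positions 87–106.
Product length = (reverse-primer end) − (forward-primer start) + 1 = 106 − 66 + 1 = 41 bp.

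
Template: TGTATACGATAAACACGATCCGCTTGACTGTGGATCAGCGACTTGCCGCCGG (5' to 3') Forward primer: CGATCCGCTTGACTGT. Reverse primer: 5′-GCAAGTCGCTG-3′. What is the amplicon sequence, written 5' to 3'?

Scanning the template, CGATCCGCTTGACTGT occurs at positions 16–31; this primer anneals to the bottom strand there with its 3' end pointing downstream.
The reverse primer's reverse complement is CAGCGACTTGC, which matches the template at positions 36–46.
The product is the template from position 16 through 46 (31 bp).

5'-CGATCCGCTTGACTGTGGATCAGCGACTTGC-3'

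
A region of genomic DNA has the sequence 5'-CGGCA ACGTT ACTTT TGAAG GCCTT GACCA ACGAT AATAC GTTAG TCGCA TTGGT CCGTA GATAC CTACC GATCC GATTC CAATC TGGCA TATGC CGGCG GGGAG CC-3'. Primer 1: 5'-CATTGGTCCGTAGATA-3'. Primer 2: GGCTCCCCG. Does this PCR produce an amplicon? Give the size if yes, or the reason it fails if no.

Yes — a 59 bp product.

Primer 1 (CATTGGTCCGTAGATA) matches the top strand at positions 49–64; it acts as a forward primer.
Primer 2's reverse complement is CGGGGAGCC, matching the top strand at positions 99–107; it acts as a reverse primer.
The 3' ends face each other across positions 49–107, giving a 59 bp product.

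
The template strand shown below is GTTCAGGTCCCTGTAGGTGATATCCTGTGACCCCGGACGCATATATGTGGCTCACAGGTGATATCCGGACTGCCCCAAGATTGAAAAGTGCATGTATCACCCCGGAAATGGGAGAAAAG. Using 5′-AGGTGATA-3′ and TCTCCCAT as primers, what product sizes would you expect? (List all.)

101 bp, 60 bp

The forward primer AGGTGATA matches the top strand at positions 15–22, 56–63.
The reverse primer's reverse complement is ATGGGAGA, matching at positions 108–115.
Each forward site pairs with the reverse site to give a product ending at position 115: sizes 101, 60 bp.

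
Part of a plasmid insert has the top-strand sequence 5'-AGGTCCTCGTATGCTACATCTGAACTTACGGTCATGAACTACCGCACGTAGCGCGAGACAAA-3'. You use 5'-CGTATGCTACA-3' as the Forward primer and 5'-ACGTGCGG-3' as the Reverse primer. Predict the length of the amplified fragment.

42 bp

The forward primer matches the template at positions 8–18.
The reverse primer's reverse complement is CCGCACGT, which matches the template at positions 42–49.
Amplicon spans positions 8–49: 42 bp.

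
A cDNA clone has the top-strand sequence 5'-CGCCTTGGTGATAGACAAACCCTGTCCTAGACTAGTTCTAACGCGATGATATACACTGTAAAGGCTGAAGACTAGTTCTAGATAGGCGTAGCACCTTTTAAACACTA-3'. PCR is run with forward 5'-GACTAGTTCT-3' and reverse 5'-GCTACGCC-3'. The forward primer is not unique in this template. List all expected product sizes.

The forward primer GACTAGTTCT matches the top strand at positions 30–39, 70–79.
The reverse primer's reverse complement is GGCGTAGC, matching at positions 85–92.
Each forward site pairs with the reverse site to give a product ending at position 92: sizes 63, 23 bp.

63 bp, 23 bp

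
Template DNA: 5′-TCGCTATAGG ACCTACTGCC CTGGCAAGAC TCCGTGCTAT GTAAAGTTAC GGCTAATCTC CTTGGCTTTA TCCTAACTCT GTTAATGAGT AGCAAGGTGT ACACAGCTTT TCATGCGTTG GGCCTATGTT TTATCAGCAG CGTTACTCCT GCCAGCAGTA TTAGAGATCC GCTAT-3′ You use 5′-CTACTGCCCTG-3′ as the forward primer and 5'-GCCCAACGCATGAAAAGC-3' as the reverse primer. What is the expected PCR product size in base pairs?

111 bp

Forward primer CTACTGCCCTG is found on the top strand at positions 13–23.
Reverse complement of the reverse primer: GCTTTTCATGCGTTGGGC. This occurs on the top strand at positions 106–123.
Product length = (reverse-primer end) − (forward-primer start) + 1 = 123 − 13 + 1 = 111 bp.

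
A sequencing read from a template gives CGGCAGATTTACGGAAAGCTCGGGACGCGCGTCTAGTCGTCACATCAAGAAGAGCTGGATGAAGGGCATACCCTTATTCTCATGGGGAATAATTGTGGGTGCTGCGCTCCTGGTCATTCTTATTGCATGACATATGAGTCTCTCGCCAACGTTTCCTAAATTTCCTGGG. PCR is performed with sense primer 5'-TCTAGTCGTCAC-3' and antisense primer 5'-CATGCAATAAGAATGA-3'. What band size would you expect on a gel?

The forward primer matches the template at positions 32–43.
Reverse complement of the reverse primer: TCATTCTTATTGCATG. This occurs on the top strand at positions 114–129.
Amplicon spans positions 32–129: 98 bp.

98 bp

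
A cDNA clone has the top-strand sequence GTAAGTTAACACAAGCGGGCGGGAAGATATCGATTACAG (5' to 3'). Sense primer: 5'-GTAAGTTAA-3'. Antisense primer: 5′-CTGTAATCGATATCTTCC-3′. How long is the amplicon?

Scanning the template, GTAAGTTAA occurs at positions 1–9; this primer anneals to the bottom strand there with its 3' end pointing downstream.
The reverse primer's reverse complement is GGAAGATATCGATTACAG, which matches the template at positions 22–39.
Amplicon spans positions 1–39: 39 bp.

39 bp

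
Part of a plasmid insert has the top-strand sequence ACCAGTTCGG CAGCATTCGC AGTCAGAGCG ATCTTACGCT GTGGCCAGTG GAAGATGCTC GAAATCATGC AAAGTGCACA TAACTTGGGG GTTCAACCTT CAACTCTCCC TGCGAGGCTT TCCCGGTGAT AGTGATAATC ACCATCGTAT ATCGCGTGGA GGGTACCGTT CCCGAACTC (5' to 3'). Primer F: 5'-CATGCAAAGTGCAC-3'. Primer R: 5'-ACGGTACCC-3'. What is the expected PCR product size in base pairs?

Scanning the template, CATGCAAAGTGCAC occurs at positions 66–79; this primer anneals to the bottom strand there with its 3' end pointing downstream.
The reverse primer's reverse complement is GGGTACCGT, which matches the template at positions 161–169.
Product length = (reverse-primer end) − (forward-primer start) + 1 = 169 − 66 + 1 = 104 bp.

104 bp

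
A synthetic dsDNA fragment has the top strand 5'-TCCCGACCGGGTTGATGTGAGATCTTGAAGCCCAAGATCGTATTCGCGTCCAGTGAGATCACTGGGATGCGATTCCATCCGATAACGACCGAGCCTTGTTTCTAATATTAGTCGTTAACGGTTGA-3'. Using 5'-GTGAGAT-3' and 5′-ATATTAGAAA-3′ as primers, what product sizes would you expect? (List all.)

92 bp, 56 bp

The forward primer GTGAGAT matches the top strand at positions 17–23, 53–59.
The reverse primer's reverse complement is TTTCTAATAT, matching at positions 99–108.
Each forward site pairs with the reverse site to give a product ending at position 108: sizes 92, 56 bp.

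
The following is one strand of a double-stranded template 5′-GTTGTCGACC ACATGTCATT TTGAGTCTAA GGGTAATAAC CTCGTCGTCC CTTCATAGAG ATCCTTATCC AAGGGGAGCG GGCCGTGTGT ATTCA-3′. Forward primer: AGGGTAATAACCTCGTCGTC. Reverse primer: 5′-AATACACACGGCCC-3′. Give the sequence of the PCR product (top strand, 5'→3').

5'-AGGGTAATAACCTCGTCGTCCCTTCATAGAGATCCTTATCCAAGGGGAGCGGGCCGTGTGTATT-3'

Forward primer AGGGTAATAACCTCGTCGTC is found on the top strand at positions 30–49.
The reverse primer's reverse complement is GGGCCGTGTGTATT, which matches the template at positions 80–93.
The product is the template from position 30 through 93 (64 bp).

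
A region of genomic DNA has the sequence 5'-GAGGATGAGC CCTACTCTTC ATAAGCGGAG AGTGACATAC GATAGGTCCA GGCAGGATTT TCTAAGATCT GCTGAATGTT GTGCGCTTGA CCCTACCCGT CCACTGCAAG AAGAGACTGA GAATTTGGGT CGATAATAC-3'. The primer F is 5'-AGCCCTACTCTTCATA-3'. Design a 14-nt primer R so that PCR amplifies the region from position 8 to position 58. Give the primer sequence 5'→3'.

The product's 3' end on the top strand is position 58.
The reverse primer anneals to the top strand over positions 45–58, i.e. to GGTCCAGGCAGGAT.
Its sequence written 5'→3' is the reverse complement: ATCCTGCCTGGACC.

5'-ATCCTGCCTGGACC-3'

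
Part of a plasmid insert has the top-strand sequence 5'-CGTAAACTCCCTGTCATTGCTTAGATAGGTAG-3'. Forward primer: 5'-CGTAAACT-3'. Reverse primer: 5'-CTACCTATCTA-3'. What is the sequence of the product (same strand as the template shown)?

5'-CGTAAACTCCCTGTCATTGCTTAGATAGGTAG-3'

Forward primer CGTAAACT is found on the top strand at positions 1–8.
The reverse primer's reverse complement is TAGATAGGTAG, which matches the template at positions 22–32.
The product is the template from position 1 through 32 (32 bp).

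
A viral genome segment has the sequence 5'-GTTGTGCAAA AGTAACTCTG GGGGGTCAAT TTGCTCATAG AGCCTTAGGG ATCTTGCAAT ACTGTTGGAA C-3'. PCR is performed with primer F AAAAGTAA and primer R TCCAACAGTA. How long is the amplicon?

Forward primer AAAAGTAA is found on the top strand at positions 8–15.
Taking the reverse complement of TCCAACAGTA gives TACTGTTGGA, found at positions 60–69 on the template; the primer anneals here to the top strand with its 3' end pointing upstream.
Product length = (reverse-primer end) − (forward-primer start) + 1 = 69 − 8 + 1 = 62 bp.

62 bp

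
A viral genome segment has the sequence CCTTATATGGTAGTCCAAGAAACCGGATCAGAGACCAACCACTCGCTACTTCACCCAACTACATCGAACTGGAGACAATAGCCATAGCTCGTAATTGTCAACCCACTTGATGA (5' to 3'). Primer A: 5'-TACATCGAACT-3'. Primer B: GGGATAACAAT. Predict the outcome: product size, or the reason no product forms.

Primer B (GGGATAACAAT) does not match the top strand, and its reverse complement ATTGTTATCCC does not match either.
With no annealing site for primer B, no amplification occurs.

No product — primer B has no binding site in the template.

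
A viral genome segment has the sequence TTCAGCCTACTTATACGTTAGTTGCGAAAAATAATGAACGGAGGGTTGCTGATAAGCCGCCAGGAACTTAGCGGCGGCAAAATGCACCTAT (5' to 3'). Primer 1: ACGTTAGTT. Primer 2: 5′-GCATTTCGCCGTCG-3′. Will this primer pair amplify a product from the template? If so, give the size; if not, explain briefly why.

Primer 2 (GCATTTCGCCGTCG) does not match the top strand, and its reverse complement CGACGGCGAAATGC does not match either.
With no annealing site for primer 2, no amplification occurs.

No product — primer 2 has no binding site in the template.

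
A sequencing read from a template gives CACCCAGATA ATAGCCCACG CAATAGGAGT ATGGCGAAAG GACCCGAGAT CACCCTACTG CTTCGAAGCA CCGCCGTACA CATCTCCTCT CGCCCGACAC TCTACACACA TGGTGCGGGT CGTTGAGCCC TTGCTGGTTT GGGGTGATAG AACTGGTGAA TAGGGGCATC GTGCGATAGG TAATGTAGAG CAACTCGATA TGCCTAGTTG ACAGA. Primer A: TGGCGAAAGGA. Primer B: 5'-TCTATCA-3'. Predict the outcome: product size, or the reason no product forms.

Primer A (TGGCGAAAGGA) matches the top strand at positions 32–42; it acts as a forward primer.
Primer B's reverse complement is TGATAGA, matching the top strand at positions 145–151; it acts as a reverse primer.
The 3' ends face each other across positions 32–151, giving a 120 bp product.

Yes — a 120 bp product.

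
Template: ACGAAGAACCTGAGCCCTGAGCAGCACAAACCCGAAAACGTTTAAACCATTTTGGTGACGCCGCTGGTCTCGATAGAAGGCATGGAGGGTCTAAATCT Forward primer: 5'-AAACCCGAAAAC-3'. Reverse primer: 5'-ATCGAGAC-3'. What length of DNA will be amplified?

Scanning the template, AAACCCGAAAAC occurs at positions 28–39; this primer anneals to the bottom strand there with its 3' end pointing downstream.
Reverse complement of the reverse primer: GTCTCGAT. This occurs on the top strand at positions 67–74.
Product length = (reverse-primer end) − (forward-primer start) + 1 = 74 − 28 + 1 = 47 bp.

47 bp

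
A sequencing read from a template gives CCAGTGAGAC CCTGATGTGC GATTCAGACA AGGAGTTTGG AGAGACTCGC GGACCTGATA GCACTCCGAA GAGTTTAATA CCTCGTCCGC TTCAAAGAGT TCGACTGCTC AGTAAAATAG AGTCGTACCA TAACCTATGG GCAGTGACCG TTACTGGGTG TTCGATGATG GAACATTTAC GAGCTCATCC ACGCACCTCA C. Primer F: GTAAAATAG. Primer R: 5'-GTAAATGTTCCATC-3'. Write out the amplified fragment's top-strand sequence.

Scanning the template, GTAAAATAG occurs at positions 112–120; this primer anneals to the bottom strand there with its 3' end pointing downstream.
The reverse primer's reverse complement is GATGGAACATTTAC, which matches the template at positions 167–180.
The product is the template from position 112 through 180 (69 bp).

5'-GTAAAATAGAGTCGTACCATAACCTATGGGCAGTGACCGTTACTGGGTGTTCGATGATGGAACATTTAC-3'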